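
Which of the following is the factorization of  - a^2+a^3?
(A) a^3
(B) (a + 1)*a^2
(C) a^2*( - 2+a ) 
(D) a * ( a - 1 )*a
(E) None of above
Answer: D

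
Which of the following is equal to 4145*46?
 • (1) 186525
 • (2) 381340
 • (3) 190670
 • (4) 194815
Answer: 3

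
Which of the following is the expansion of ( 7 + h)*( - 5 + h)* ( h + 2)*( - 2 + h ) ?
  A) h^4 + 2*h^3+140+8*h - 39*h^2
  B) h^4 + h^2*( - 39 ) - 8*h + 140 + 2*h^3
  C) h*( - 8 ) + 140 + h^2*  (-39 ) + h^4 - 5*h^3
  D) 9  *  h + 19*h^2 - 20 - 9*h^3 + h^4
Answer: B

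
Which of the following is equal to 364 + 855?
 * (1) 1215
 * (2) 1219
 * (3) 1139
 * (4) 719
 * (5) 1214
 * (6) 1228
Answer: 2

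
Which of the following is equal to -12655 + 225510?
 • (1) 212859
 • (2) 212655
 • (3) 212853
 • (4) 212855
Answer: 4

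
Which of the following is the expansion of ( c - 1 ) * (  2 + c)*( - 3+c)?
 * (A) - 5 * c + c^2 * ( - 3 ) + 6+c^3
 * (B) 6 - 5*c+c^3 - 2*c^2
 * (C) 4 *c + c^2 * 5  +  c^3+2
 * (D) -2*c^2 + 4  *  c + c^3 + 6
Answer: B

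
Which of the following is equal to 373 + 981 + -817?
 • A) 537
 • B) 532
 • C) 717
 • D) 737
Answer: A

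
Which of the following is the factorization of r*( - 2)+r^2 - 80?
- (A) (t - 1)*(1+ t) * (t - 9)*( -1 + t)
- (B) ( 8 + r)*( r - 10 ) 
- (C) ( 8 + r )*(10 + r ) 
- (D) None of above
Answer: B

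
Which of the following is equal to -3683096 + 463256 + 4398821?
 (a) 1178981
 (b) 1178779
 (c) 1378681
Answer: a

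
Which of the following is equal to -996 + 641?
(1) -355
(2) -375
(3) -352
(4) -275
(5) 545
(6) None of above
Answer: 1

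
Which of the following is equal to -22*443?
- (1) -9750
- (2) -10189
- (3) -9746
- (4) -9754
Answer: 3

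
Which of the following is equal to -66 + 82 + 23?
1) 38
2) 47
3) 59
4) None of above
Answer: 4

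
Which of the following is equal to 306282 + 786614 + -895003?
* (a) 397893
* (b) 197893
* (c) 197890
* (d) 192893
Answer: b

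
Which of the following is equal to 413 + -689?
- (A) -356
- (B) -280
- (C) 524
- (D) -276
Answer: D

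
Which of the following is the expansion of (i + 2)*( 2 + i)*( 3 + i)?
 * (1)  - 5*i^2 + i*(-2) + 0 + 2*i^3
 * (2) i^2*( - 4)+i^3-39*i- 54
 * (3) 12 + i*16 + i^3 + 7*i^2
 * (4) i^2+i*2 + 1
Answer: 3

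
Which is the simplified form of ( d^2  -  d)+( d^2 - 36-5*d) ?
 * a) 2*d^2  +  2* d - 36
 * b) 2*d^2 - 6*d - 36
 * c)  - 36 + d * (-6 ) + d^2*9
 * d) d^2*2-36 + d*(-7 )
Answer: b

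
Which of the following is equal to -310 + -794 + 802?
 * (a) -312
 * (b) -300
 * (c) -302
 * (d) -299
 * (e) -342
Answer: c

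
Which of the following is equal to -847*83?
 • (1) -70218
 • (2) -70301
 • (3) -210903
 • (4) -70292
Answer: 2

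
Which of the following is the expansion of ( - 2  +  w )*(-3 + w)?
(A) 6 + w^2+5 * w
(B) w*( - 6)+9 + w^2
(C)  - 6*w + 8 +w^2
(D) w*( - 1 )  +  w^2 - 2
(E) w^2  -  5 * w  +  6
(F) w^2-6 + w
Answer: E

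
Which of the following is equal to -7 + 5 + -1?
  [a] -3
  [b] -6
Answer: a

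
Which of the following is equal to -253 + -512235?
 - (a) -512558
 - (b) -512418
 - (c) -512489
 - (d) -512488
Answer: d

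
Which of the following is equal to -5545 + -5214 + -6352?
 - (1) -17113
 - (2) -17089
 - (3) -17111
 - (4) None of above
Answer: 3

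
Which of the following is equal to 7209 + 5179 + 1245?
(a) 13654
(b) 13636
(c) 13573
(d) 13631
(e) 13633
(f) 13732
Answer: e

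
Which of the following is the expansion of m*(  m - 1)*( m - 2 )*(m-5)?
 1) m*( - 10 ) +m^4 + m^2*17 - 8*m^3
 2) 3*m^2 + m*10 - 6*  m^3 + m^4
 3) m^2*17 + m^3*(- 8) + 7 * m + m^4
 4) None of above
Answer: 1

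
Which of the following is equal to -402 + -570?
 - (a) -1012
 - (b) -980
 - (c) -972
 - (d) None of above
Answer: c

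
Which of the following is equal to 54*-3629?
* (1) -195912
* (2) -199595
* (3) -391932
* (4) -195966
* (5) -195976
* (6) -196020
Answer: 4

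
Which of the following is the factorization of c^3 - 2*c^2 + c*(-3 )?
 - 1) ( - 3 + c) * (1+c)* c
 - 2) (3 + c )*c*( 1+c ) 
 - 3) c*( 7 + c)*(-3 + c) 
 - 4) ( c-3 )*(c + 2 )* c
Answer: 1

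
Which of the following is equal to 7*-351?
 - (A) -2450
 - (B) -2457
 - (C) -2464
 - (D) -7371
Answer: B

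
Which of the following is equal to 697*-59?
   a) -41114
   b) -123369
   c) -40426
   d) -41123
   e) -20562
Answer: d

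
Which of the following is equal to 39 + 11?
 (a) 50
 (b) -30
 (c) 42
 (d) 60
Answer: a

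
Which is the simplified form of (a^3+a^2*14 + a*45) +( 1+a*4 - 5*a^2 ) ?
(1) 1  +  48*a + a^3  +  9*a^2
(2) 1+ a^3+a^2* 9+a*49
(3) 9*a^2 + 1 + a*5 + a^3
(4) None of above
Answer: 2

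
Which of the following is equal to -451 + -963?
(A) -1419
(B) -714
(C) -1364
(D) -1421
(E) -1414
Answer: E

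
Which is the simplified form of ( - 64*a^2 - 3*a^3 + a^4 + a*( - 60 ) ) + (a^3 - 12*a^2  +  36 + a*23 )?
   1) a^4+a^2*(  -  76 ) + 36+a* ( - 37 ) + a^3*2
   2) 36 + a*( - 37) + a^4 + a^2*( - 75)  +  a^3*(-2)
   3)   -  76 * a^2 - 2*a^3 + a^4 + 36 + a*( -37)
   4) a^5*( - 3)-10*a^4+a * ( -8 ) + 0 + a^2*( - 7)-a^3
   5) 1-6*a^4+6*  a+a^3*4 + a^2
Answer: 3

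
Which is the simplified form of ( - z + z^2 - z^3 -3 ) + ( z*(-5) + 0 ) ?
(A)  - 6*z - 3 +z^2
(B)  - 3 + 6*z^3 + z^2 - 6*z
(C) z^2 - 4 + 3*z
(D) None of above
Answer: D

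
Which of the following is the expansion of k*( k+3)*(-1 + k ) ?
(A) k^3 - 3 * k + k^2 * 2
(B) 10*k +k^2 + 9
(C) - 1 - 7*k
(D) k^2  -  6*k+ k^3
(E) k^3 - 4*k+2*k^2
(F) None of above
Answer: A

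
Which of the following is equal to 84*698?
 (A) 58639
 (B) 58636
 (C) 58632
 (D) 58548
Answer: C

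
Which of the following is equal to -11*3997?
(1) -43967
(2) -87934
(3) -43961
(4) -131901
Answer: 1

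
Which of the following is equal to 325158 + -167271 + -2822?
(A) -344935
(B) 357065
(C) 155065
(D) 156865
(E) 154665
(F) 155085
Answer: C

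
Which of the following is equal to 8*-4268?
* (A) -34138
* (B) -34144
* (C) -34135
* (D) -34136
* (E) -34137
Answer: B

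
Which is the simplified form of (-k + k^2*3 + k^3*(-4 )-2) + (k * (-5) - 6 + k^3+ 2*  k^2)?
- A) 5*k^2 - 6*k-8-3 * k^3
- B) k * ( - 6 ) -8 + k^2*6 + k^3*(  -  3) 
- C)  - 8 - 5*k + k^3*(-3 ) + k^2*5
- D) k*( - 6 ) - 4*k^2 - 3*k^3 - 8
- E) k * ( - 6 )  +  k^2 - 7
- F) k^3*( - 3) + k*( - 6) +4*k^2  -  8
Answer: A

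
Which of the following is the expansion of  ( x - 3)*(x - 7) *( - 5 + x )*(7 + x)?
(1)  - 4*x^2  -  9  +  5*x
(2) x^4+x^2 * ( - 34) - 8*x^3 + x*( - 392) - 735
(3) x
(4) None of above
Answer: 4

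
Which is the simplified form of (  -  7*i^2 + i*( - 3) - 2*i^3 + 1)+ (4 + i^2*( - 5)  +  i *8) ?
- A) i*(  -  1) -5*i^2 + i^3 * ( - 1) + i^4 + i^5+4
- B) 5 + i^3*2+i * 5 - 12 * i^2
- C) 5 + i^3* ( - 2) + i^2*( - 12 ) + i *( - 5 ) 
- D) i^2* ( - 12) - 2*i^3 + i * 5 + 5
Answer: D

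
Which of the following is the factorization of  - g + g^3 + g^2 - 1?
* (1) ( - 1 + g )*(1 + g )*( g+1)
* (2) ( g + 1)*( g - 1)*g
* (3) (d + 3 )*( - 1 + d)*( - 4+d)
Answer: 1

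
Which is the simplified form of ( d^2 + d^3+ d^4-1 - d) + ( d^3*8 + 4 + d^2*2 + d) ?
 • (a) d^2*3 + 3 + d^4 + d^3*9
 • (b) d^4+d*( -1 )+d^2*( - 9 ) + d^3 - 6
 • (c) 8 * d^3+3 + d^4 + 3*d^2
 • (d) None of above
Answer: a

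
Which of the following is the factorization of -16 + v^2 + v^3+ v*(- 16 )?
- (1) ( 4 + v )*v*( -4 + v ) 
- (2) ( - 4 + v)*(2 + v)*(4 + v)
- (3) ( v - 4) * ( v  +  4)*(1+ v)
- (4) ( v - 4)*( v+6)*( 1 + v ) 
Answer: 3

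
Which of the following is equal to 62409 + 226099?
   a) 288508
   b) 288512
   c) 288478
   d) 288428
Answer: a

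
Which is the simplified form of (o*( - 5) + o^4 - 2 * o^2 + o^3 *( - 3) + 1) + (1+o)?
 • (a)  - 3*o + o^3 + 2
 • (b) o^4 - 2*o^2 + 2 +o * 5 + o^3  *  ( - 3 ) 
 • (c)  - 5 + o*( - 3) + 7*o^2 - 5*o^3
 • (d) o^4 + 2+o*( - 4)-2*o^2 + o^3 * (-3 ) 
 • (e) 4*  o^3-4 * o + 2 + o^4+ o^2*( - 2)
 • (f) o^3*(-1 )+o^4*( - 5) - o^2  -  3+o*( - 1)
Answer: d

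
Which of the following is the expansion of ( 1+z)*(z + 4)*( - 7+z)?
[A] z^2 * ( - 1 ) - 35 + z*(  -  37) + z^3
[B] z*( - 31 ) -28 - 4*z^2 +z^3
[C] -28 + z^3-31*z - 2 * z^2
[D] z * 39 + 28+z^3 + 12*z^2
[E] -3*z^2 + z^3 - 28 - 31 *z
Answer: C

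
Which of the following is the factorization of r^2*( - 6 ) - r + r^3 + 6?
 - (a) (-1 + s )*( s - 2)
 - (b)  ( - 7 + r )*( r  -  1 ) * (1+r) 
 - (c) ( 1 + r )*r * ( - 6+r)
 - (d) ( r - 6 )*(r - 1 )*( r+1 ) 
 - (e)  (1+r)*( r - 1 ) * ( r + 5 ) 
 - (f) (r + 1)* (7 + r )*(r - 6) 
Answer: d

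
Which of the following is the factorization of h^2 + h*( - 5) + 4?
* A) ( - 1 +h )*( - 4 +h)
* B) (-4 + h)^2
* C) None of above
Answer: A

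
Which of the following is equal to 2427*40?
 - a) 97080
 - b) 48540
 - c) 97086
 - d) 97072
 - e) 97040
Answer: a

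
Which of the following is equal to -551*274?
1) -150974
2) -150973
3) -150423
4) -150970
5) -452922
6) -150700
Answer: 1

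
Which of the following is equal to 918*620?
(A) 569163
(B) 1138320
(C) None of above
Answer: C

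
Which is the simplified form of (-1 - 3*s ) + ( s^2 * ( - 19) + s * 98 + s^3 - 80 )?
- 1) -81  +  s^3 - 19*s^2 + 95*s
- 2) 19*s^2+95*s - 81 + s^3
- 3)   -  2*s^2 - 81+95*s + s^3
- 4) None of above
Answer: 1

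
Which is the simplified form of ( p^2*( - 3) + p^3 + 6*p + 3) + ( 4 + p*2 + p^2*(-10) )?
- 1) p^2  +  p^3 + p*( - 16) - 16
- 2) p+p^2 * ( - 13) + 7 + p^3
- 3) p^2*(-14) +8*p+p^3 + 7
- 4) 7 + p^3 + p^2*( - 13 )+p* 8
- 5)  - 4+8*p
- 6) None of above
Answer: 4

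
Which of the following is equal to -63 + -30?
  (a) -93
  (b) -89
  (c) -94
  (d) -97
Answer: a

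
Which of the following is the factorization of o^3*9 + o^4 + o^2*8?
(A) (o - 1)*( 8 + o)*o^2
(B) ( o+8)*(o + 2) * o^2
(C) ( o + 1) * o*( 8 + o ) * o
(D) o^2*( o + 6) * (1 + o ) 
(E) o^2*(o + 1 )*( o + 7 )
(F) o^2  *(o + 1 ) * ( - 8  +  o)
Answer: C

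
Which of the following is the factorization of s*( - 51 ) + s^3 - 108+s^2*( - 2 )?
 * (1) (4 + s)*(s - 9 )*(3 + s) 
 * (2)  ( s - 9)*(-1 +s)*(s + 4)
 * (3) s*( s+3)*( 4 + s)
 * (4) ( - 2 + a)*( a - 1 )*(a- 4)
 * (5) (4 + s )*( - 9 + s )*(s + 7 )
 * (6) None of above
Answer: 1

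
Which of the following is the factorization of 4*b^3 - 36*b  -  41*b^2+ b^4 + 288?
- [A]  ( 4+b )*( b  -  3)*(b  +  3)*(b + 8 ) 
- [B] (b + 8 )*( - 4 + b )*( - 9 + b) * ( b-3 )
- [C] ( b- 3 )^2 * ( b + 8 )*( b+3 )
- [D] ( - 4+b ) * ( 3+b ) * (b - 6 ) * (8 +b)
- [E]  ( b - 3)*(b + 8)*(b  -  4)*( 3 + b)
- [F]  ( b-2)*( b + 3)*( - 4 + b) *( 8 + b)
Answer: E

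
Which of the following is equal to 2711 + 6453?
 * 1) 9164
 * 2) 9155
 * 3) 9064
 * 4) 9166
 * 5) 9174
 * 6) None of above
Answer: 1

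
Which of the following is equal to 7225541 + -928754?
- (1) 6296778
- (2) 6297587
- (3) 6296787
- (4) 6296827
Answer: 3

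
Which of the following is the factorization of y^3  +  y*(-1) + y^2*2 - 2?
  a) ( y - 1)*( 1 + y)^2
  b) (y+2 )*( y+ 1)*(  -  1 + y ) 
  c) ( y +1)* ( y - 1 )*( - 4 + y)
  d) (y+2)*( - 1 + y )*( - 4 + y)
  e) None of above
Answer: b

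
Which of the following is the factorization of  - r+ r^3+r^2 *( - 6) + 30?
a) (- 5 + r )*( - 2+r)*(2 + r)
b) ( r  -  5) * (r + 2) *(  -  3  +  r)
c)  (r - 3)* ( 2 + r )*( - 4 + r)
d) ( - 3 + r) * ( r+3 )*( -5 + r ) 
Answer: b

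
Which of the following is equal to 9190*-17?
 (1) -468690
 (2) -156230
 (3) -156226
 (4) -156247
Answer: 2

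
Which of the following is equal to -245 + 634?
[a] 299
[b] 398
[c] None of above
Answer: c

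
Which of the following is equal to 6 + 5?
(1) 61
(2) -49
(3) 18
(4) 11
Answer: 4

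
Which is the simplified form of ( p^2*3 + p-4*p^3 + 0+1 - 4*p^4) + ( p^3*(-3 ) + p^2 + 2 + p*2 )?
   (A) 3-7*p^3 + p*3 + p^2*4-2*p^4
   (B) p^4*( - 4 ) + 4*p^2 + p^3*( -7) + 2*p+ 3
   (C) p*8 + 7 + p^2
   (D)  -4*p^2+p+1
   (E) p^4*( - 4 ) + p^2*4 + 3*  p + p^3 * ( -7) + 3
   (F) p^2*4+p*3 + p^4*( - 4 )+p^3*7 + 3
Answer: E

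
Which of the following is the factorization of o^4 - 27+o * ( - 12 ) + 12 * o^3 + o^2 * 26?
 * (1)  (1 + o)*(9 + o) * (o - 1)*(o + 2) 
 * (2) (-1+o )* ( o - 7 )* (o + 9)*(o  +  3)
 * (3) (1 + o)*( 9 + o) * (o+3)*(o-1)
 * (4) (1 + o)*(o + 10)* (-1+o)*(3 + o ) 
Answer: 3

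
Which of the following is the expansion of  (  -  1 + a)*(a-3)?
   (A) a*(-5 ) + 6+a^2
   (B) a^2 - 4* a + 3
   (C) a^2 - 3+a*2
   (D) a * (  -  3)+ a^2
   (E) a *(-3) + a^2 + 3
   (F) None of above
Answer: B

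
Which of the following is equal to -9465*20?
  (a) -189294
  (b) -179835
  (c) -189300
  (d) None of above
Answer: c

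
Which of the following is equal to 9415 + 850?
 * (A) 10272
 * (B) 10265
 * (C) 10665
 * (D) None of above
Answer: B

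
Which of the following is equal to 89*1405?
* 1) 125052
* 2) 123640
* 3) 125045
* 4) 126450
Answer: 3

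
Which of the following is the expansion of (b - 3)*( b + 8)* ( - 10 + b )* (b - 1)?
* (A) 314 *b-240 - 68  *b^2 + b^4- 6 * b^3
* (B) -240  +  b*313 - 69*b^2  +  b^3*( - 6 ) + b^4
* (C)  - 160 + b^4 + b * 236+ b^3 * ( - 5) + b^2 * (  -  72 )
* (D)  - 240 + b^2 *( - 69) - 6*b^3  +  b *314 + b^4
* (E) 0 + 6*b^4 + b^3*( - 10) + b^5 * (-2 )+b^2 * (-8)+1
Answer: D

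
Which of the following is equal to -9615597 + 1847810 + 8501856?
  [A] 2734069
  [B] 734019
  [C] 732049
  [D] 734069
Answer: D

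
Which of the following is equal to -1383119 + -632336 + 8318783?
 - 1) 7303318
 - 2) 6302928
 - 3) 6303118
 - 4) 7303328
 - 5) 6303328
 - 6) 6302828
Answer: 5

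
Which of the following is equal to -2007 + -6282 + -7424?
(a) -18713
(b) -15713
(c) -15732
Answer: b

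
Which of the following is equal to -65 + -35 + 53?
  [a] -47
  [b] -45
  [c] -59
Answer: a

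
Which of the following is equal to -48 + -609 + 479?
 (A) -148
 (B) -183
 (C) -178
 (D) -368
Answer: C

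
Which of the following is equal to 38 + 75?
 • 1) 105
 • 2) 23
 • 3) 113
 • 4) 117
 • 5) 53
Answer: 3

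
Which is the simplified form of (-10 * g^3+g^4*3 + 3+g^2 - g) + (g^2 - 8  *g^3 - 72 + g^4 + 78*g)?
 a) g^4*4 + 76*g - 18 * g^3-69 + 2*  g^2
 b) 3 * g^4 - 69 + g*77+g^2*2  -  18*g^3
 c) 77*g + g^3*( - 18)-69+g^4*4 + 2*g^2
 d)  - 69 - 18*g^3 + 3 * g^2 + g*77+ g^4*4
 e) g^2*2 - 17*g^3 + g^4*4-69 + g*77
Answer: c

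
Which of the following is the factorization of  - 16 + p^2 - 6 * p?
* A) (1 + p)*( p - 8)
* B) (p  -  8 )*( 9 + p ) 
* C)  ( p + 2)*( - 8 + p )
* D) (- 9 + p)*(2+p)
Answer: C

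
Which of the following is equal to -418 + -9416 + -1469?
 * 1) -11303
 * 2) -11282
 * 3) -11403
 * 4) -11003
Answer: 1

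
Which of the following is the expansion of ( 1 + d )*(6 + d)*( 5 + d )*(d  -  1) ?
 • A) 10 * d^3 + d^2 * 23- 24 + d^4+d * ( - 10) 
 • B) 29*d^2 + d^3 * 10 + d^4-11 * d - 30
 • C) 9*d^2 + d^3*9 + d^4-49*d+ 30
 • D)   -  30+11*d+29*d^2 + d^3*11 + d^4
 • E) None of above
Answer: E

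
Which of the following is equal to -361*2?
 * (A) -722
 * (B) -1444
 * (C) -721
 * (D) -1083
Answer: A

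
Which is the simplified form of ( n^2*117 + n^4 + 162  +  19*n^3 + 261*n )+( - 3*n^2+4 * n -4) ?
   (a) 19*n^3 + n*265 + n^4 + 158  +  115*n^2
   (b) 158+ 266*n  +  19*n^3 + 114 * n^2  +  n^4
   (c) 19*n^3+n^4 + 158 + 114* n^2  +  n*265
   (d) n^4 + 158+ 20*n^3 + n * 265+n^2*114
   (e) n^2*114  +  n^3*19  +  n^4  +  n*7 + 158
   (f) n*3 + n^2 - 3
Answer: c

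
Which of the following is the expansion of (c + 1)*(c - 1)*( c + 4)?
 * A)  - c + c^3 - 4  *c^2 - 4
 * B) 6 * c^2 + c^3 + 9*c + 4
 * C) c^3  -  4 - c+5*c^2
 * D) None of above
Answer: D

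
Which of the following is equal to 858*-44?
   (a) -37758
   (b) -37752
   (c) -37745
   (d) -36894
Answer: b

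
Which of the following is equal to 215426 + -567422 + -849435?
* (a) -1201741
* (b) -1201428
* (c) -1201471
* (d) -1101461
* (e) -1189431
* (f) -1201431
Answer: f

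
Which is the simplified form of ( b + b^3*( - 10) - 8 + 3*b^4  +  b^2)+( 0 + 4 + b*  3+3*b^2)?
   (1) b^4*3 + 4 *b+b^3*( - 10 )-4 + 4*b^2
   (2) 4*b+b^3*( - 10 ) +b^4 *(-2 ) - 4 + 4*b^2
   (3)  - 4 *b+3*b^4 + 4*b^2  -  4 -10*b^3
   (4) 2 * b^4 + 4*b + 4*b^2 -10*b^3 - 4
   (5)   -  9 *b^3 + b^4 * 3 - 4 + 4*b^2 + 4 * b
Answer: 1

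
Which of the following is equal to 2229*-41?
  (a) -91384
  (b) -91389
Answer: b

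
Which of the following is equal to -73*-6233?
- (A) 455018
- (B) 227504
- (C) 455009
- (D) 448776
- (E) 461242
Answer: C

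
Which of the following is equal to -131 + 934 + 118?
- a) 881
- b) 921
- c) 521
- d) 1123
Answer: b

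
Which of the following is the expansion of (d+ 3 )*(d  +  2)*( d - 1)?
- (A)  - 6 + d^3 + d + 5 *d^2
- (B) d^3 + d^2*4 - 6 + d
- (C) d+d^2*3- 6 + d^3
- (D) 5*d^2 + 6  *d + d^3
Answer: B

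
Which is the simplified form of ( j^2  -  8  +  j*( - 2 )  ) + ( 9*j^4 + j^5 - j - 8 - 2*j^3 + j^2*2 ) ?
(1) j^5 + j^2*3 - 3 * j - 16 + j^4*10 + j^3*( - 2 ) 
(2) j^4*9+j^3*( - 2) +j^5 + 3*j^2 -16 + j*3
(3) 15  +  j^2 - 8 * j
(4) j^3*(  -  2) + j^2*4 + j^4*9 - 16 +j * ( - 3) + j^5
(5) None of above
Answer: 5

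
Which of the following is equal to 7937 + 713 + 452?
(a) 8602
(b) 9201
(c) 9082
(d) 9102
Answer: d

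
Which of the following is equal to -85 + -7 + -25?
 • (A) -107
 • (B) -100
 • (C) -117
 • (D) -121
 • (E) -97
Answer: C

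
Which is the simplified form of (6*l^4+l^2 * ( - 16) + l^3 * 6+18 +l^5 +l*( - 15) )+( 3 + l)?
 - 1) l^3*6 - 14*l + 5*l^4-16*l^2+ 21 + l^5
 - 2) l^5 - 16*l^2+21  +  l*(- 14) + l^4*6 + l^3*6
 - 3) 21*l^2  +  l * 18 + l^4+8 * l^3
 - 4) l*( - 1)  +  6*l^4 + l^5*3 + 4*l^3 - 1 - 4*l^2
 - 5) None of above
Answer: 2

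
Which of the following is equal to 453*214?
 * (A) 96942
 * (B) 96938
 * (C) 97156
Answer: A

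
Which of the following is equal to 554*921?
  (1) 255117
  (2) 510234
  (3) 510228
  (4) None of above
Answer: 2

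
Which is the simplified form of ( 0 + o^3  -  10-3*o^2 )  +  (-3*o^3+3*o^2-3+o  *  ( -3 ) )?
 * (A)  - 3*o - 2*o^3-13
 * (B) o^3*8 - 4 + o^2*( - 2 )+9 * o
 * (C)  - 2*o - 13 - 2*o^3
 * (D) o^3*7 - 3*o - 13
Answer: A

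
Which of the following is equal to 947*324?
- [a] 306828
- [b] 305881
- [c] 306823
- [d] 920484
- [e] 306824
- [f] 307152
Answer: a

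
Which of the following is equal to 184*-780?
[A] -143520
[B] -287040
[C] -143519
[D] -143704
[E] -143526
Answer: A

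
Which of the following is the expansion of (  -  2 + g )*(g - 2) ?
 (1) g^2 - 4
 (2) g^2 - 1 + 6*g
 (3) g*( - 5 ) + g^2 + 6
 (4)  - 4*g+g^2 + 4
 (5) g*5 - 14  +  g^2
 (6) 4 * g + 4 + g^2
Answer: 4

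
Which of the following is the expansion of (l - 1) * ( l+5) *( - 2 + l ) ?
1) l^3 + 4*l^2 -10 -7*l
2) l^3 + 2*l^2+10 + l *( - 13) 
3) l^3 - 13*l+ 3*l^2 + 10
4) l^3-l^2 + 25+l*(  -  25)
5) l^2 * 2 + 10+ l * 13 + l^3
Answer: 2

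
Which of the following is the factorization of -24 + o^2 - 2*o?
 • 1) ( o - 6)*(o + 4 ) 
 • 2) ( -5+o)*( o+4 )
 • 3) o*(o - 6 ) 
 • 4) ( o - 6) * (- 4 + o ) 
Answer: 1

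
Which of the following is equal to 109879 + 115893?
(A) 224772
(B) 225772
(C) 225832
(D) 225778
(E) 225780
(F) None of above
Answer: B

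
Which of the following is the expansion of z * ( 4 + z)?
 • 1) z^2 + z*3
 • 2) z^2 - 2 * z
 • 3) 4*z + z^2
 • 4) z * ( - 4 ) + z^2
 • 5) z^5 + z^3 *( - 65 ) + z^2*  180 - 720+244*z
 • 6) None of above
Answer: 3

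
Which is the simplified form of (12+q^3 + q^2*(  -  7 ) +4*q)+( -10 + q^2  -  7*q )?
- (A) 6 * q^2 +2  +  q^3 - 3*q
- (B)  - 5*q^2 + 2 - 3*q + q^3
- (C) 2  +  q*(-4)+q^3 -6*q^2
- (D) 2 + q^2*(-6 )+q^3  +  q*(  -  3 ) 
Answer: D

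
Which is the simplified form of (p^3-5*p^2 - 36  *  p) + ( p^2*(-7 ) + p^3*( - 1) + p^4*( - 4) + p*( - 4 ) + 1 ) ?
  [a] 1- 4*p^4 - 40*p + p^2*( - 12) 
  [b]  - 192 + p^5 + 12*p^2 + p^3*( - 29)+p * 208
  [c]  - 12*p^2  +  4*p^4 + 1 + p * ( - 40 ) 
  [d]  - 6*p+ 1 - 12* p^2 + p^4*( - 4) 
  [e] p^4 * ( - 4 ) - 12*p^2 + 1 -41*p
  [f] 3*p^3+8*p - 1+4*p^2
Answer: a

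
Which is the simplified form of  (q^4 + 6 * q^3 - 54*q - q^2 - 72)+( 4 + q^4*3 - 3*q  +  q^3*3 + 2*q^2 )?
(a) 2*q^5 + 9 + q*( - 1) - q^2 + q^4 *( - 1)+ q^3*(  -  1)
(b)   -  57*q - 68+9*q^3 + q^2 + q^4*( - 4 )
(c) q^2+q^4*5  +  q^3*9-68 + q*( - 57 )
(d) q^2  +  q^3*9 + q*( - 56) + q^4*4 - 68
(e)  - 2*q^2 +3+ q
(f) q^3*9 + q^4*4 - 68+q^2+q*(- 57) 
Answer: f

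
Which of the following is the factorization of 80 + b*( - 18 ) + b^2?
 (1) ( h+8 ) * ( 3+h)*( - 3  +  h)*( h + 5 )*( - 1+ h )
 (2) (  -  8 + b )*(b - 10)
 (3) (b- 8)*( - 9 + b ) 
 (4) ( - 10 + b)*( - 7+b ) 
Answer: 2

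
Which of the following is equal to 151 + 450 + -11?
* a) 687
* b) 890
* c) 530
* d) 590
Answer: d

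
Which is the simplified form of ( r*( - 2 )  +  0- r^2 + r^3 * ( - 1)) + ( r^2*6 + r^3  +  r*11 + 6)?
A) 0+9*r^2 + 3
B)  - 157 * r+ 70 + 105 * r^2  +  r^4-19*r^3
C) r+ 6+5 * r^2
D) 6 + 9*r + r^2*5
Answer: D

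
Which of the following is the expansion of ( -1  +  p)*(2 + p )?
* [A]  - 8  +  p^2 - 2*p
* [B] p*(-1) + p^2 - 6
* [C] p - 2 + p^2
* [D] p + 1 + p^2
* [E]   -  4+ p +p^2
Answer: C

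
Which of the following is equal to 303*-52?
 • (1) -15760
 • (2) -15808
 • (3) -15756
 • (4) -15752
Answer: 3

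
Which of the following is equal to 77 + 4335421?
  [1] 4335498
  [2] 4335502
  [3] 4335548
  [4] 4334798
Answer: 1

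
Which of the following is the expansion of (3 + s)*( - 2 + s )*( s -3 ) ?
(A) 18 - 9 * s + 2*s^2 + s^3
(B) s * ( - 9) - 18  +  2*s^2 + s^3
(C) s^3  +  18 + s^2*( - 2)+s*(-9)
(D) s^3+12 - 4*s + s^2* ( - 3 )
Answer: C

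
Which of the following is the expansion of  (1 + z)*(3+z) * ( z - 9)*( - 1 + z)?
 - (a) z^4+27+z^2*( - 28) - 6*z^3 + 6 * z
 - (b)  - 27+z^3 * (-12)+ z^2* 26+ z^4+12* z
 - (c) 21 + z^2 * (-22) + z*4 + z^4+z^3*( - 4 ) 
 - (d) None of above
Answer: a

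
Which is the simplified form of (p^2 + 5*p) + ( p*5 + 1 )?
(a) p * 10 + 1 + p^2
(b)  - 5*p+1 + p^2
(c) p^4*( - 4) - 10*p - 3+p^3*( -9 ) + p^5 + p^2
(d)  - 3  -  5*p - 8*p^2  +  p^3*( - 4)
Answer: a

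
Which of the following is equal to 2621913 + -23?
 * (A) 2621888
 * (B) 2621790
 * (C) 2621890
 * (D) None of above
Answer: C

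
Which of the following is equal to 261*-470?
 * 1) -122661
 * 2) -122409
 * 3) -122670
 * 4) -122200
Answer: 3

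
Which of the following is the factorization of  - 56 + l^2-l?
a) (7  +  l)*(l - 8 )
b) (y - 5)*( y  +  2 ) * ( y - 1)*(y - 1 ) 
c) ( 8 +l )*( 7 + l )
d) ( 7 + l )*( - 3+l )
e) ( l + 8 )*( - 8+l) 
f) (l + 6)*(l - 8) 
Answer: a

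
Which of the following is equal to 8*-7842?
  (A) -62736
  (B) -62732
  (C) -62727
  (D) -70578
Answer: A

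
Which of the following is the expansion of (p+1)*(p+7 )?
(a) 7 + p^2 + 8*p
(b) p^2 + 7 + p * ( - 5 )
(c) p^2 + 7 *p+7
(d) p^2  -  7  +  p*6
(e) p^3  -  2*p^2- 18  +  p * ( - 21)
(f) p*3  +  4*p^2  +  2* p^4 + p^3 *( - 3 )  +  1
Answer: a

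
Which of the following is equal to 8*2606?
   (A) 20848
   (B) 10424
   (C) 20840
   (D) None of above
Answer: A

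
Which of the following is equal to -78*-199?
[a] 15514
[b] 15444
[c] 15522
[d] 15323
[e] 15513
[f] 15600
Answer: c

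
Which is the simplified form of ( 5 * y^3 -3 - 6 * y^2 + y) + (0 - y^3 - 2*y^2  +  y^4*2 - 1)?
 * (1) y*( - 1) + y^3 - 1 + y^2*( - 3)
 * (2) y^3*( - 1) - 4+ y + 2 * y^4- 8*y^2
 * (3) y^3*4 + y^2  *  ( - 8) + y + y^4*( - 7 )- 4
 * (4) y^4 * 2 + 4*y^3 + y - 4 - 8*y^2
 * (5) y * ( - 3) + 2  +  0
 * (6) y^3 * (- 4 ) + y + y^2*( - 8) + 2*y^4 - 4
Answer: 4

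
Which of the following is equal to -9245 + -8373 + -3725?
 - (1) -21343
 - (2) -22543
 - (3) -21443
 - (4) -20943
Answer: 1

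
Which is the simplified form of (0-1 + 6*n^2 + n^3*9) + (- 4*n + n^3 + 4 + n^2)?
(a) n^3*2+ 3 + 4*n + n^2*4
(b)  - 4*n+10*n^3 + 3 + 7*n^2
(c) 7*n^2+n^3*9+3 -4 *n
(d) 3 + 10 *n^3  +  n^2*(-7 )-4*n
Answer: b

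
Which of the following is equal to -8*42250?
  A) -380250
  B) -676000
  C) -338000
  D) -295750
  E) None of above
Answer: C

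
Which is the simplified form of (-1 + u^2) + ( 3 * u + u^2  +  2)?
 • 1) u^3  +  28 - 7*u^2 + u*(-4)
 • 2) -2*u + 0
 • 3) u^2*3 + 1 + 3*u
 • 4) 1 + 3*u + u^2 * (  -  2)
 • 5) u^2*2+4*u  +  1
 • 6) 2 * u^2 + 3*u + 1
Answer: 6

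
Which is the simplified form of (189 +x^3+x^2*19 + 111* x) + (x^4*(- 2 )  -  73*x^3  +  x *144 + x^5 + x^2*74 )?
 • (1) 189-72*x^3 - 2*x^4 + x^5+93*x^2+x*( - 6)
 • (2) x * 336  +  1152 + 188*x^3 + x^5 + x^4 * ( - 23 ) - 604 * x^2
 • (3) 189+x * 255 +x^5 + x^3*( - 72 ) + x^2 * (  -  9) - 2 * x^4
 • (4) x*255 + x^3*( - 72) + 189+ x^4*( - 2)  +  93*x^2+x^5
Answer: 4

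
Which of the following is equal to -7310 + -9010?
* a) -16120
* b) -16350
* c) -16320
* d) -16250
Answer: c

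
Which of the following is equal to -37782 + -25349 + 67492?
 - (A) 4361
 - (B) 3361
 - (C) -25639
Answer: A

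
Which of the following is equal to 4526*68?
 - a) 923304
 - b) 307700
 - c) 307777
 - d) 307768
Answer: d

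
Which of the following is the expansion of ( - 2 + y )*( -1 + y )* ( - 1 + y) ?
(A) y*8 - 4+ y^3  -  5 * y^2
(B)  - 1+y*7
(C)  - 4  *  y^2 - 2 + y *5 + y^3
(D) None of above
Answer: C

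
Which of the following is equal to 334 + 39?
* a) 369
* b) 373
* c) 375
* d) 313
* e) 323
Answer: b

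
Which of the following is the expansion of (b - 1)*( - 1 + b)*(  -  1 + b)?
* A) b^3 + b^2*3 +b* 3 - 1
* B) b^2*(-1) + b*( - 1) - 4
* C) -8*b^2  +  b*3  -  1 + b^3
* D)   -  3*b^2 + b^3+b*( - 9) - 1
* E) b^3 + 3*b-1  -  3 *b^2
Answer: E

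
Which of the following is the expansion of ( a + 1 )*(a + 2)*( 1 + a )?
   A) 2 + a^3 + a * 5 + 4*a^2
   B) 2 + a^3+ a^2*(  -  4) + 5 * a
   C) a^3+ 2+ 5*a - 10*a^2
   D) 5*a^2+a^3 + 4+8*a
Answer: A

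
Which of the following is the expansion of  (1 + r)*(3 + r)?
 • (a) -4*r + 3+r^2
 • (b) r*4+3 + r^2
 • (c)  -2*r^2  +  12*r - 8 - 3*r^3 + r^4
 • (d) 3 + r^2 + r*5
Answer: b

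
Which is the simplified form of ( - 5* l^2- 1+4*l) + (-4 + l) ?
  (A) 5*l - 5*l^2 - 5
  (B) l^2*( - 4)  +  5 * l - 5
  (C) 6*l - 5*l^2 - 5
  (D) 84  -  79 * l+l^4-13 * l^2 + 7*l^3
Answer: A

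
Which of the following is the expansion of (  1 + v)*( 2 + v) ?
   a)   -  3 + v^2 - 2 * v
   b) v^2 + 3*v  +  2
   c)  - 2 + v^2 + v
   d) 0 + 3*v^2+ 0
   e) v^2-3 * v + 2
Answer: b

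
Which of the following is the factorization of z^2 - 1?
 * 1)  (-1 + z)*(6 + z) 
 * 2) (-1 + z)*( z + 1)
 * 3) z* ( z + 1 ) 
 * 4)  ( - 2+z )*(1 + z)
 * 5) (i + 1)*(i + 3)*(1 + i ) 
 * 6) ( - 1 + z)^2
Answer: 2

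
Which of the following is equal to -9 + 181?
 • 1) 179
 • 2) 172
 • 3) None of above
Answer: 2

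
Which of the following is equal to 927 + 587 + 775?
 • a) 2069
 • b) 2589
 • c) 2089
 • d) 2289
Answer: d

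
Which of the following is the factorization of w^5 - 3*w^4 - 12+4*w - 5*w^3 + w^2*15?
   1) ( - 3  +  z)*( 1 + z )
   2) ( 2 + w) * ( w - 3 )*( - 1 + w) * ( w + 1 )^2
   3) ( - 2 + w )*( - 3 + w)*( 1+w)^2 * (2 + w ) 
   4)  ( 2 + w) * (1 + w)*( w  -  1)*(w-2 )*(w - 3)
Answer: 4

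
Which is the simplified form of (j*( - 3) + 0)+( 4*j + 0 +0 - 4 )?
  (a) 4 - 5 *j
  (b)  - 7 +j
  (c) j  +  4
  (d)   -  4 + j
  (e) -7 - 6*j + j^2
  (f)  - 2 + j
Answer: d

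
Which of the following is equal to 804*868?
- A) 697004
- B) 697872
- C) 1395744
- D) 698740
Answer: B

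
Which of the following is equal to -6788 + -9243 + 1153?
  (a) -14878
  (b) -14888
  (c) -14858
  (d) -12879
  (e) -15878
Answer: a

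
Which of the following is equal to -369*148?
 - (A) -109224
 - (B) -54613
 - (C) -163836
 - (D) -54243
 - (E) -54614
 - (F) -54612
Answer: F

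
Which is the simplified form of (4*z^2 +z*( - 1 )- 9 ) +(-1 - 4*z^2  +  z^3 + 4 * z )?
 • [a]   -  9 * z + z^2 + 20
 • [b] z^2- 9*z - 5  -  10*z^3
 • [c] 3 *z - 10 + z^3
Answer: c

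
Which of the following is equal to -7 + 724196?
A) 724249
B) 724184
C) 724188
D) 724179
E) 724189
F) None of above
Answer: E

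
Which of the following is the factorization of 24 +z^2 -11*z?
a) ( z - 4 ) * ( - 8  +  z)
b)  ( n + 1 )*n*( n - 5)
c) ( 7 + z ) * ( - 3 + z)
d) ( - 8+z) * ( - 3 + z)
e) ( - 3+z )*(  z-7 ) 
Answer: d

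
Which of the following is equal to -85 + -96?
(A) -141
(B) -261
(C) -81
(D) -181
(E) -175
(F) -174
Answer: D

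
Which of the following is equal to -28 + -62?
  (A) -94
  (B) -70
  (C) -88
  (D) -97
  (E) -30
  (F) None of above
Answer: F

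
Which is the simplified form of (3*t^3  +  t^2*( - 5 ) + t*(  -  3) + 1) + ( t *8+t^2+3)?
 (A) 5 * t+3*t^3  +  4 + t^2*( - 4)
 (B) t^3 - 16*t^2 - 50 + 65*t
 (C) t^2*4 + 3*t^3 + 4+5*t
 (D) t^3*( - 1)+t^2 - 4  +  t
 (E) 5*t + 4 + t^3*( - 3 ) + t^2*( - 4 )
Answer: A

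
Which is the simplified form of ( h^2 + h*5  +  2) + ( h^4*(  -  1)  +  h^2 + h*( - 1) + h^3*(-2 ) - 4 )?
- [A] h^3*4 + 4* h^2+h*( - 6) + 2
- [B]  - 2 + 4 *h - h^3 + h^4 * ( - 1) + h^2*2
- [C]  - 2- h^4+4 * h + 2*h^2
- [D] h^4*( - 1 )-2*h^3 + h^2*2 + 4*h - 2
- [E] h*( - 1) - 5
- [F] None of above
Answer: D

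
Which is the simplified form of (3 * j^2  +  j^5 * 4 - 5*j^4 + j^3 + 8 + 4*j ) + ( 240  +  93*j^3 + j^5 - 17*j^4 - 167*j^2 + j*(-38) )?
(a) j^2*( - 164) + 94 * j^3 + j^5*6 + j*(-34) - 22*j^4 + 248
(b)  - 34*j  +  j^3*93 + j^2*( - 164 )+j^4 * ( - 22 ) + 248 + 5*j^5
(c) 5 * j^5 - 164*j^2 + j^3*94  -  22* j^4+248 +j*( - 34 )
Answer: c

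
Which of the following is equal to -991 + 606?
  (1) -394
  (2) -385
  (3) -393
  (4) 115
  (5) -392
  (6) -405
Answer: 2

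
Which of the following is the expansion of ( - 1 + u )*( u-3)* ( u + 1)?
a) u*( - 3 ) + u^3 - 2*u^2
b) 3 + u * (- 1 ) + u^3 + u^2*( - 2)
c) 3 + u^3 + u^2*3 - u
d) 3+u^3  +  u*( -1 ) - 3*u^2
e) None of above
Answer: d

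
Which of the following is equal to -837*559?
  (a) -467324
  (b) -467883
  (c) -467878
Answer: b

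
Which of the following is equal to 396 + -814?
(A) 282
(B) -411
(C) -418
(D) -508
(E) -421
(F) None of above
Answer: C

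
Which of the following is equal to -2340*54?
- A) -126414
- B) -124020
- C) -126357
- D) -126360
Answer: D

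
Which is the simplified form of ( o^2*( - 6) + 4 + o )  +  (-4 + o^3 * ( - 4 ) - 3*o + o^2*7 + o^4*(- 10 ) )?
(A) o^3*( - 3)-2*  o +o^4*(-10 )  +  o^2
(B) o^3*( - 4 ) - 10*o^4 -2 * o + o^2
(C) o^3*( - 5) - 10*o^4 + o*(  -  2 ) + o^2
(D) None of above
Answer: B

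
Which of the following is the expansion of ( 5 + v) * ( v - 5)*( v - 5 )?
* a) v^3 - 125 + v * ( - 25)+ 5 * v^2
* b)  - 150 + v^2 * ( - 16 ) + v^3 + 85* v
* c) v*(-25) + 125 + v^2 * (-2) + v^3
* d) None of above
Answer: d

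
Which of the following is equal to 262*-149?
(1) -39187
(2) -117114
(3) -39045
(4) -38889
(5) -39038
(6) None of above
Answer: 5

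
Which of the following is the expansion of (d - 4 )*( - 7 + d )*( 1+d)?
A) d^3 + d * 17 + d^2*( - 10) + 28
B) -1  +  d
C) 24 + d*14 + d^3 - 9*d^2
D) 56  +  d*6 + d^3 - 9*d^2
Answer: A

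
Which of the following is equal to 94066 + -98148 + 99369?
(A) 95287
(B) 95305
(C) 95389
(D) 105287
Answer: A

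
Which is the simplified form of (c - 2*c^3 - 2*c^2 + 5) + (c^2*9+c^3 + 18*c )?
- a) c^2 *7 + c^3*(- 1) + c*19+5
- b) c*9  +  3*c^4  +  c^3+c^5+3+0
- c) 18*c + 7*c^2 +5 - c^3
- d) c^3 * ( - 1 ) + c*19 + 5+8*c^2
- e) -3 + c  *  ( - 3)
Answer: a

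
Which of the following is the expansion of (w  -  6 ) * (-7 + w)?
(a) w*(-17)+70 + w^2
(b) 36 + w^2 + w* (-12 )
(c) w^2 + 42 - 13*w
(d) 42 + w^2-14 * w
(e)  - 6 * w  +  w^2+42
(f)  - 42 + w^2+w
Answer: c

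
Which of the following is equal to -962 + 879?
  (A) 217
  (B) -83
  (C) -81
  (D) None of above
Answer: B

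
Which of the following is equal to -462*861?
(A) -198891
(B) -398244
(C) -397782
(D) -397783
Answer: C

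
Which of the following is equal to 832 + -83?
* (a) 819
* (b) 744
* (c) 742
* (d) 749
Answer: d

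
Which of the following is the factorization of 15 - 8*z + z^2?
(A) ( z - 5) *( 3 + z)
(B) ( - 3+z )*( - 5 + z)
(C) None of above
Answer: B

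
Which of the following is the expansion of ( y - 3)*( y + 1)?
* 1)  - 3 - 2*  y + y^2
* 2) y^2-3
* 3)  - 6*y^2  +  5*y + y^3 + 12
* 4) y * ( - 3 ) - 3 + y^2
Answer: 1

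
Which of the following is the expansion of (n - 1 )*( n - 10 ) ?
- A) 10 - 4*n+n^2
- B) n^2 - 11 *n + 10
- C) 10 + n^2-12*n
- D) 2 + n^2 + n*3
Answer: B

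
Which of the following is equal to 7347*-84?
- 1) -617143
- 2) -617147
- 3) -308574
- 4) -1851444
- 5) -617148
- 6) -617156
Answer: 5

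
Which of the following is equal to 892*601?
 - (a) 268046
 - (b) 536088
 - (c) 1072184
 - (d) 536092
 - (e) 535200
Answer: d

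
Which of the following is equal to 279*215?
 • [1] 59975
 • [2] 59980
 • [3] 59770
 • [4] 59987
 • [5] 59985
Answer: 5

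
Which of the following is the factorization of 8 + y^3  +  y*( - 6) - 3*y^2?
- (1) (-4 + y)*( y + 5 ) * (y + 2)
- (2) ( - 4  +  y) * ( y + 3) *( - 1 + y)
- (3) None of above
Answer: 3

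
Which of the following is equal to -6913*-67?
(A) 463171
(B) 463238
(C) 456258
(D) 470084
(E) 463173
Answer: A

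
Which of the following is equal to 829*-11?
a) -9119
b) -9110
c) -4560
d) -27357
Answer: a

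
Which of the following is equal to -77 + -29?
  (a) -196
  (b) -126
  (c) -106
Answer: c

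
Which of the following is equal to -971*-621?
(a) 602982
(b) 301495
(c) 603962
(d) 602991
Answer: d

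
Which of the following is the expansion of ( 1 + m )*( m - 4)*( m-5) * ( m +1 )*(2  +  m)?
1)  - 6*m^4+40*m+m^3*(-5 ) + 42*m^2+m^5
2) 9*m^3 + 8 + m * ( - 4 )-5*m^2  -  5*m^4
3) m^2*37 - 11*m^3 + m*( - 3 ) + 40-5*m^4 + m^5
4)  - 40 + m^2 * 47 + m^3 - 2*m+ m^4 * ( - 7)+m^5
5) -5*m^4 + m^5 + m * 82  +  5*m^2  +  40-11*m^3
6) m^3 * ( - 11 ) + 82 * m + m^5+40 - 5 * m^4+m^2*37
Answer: 6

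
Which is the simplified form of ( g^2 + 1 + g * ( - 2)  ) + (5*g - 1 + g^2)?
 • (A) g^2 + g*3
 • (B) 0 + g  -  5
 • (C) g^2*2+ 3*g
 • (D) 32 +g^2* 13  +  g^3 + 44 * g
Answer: C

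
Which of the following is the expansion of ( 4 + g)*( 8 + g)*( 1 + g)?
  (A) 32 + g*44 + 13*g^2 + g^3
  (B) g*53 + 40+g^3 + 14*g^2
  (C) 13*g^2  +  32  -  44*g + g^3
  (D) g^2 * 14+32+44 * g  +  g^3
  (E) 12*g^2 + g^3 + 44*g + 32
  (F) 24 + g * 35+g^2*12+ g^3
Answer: A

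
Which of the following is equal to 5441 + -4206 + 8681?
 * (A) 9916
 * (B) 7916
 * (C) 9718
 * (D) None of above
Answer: A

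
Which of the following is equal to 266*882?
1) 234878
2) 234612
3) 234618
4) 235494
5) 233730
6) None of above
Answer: 2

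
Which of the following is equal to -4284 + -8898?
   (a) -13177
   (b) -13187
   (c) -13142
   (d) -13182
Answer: d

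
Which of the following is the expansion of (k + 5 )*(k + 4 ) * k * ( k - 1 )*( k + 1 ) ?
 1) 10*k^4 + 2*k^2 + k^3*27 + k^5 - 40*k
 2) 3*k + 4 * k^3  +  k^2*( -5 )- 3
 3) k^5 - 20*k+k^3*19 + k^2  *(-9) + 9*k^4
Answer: 3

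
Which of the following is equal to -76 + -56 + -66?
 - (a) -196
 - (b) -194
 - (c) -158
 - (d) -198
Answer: d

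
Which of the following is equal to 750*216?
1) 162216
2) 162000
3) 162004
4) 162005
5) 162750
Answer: 2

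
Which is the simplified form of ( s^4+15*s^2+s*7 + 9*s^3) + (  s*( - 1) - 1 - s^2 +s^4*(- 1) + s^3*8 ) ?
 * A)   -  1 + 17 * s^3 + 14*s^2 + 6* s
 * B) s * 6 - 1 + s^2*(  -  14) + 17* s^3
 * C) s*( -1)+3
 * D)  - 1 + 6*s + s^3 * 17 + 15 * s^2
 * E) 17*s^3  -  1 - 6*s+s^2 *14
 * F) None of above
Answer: A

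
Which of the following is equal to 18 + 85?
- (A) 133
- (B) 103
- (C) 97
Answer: B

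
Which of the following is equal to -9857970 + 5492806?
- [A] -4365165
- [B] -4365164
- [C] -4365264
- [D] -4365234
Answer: B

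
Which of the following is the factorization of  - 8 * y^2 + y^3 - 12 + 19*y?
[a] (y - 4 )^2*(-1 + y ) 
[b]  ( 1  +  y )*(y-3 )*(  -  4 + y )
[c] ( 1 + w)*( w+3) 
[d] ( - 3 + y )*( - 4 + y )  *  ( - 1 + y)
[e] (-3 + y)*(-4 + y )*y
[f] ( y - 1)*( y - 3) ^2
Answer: d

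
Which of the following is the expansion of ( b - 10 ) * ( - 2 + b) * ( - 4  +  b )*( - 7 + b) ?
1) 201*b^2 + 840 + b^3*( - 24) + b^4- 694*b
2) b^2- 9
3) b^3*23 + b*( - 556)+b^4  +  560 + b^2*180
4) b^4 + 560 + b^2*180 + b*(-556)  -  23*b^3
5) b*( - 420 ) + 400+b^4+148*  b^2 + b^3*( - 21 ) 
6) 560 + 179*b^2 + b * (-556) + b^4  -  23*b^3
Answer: 4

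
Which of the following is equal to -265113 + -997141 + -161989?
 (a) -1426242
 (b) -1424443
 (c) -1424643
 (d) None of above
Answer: d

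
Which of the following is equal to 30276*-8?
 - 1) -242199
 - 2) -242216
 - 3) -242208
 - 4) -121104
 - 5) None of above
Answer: 3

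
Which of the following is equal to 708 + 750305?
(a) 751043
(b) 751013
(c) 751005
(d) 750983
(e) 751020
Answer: b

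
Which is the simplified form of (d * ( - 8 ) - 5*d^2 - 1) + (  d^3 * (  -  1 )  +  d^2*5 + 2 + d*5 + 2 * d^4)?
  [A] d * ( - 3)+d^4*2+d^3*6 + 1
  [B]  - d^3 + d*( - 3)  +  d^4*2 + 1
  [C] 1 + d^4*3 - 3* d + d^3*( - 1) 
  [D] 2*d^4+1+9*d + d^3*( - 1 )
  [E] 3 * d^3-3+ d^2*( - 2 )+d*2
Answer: B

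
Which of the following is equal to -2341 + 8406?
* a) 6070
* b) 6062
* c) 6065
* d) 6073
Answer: c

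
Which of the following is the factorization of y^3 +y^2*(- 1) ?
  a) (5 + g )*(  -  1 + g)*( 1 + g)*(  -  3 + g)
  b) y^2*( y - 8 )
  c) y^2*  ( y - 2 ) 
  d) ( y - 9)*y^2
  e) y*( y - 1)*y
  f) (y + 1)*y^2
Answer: e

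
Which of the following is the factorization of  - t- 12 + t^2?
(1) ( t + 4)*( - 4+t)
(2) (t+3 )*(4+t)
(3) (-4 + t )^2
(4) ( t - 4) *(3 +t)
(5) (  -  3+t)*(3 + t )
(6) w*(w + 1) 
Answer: 4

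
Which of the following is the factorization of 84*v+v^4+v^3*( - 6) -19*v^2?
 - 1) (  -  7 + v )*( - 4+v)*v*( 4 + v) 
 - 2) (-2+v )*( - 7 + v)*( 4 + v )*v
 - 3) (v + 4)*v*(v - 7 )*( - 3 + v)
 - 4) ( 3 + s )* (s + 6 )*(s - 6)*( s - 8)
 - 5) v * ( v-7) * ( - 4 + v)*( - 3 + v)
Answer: 3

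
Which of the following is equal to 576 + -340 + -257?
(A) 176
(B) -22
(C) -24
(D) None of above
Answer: D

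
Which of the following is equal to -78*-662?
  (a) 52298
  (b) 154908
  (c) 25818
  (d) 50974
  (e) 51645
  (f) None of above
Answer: f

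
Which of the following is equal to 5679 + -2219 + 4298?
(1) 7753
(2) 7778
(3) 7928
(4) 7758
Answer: 4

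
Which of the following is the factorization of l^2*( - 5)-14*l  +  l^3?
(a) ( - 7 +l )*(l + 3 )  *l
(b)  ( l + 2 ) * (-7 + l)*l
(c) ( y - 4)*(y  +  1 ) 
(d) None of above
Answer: b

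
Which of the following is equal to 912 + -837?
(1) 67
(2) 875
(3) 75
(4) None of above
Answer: 3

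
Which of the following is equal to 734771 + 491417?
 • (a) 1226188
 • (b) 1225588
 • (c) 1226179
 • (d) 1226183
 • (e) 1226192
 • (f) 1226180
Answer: a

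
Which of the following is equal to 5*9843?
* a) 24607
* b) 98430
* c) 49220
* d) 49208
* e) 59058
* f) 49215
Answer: f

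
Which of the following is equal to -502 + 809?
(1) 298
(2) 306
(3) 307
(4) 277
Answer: 3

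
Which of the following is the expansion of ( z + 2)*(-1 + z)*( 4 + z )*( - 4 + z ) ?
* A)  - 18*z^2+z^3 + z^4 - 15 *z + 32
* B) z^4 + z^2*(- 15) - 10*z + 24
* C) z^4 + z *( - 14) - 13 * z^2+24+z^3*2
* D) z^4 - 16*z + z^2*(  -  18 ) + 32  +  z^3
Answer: D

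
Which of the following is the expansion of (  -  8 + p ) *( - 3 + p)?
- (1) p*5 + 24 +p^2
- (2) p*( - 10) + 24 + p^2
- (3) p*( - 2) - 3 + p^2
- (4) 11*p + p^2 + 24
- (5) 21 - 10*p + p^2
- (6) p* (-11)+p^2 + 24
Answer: 6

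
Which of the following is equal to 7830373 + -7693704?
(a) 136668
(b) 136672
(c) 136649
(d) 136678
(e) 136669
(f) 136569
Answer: e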